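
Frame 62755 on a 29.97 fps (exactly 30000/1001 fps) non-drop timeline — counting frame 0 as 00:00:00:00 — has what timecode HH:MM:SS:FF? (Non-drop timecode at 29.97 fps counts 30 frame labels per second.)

62755 ÷ 30 = 2091 full seconds, remainder 25 frames.
2091 s = 0 h 34 min 51 s.
Timecode: 00:34:51:25.

00:34:51:25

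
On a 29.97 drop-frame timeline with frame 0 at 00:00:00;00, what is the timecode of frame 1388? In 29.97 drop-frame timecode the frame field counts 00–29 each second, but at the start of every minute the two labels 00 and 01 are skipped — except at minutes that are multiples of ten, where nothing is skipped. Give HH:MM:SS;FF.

Each 10-minute DF block holds 10 × 60 × 30 − 9 × 2 = 17982 frames. 1388 ÷ 17982 → 0 full blocks, remainder 1388.
Within the partial block the first minute is 1800 frames and each further minute 1798, so 0 further minute boundaries passed. Total skipped labels = 18 × 0 + 2 × 0 = 0.
Non-drop label index = 1388 + 0 = 1388; at 30 labels/s that is 00:00:46:08, i.e. DF 00:00:46;08.

00:00:46;08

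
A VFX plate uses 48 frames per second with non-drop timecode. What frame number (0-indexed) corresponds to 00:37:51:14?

Total seconds to the label: (0 × 3600 + 37 × 60 + 51) = 2271.
Frame index = 2271 × 48 + 14 = 109022.

frame 109022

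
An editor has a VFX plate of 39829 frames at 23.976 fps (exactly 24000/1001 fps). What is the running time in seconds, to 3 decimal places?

Running time = 39829 × 1001/24000 = 39868829/24000 s ≈ 1661.201 s.

1661.201 seconds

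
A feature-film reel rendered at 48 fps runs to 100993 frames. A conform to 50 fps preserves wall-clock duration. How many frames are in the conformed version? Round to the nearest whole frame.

Frames at target rate = 100993 × (50) / (48) = 2524825/24 ≈ 105201.042.
Nearest whole frame: 105201.

105201 frames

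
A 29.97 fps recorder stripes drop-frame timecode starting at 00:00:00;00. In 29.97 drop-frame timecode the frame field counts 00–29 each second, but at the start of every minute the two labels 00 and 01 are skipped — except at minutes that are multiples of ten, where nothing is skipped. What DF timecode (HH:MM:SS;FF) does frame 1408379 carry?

13:03:12;29

Each 10-minute DF block holds 10 × 60 × 30 − 9 × 2 = 17982 frames. 1408379 ÷ 17982 → 78 full blocks, remainder 5783.
Within the partial block the first minute is 1800 frames and each further minute 1798, so 3 further minute boundaries passed. Total skipped labels = 18 × 78 + 2 × 3 = 1410.
Non-drop label index = 1408379 + 1410 = 1409789; at 30 labels/s that is 13:03:12:29, i.e. DF 13:03:12;29.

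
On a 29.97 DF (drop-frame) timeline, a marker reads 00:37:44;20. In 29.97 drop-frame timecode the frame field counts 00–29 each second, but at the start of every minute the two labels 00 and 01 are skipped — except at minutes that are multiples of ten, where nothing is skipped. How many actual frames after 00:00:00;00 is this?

67872

Complete 10-minute blocks: 3, each 17982 frames → 53946.
Remaining 7 whole minutes in the current block: 1800 + 6 × 1798 = 12588 frames.
Within the current minute: 44 × 30 + 20 − 2 = 1338 (labels ;00/;01 skipped at this minute). Total = 53946 + 12588 + 1338 = 67872.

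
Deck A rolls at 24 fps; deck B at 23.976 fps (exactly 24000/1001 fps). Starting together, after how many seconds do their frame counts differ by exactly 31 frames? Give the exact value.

The gap grows by |24000/1001 − 24| = 24/1001 frames per second.
Time for a 31-frame gap: 31 ÷ (24/1001) = 31031/24 s.

31031/24 seconds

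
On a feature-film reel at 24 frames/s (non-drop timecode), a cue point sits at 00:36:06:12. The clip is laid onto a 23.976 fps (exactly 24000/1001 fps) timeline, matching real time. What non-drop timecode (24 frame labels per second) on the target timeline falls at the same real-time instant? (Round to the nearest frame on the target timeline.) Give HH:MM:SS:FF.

00:36:04:08

Source frame index: (0×3600 + 36×60 + 6) × 24 + 12 = 51996.
Real time: 51996 / (24) = 4333/2 s.
Target frame: (4333/2) × (24000/1001) = 7428000/143 ≈ 51944.056 → 51944.
At 24 labels/s: frame 51944 → 00:36:04:08.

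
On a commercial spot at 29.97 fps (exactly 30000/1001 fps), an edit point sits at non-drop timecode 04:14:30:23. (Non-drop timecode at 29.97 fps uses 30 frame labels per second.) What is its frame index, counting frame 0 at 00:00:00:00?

Total seconds to the label: (4 × 3600 + 14 × 60 + 30) = 15270.
Frame index = 15270 × 30 + 23 = 458123.

frame 458123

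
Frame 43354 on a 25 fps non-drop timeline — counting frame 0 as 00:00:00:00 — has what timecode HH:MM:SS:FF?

43354 ÷ 25 = 1734 full seconds, remainder 4 frames.
1734 s = 0 h 28 min 54 s.
Timecode: 00:28:54:04.

00:28:54:04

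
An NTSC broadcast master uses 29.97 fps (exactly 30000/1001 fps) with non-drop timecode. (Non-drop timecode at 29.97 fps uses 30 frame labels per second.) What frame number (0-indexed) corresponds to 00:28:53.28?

Total seconds to the label: (0 × 3600 + 28 × 60 + 53) = 1733.
Frame index = 1733 × 30 + 28 = 52018.

52018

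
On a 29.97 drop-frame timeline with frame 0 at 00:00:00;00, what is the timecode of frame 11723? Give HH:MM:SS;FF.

00:06:31;05

Each 10-minute DF block holds 10 × 60 × 30 − 9 × 2 = 17982 frames. 11723 ÷ 17982 → 0 full blocks, remainder 11723.
Within the partial block the first minute is 1800 frames and each further minute 1798, so 6 further minute boundaries passed. Total skipped labels = 18 × 0 + 2 × 6 = 12.
Non-drop label index = 11723 + 12 = 11735; at 30 labels/s that is 00:06:31:05, i.e. DF 00:06:31;05.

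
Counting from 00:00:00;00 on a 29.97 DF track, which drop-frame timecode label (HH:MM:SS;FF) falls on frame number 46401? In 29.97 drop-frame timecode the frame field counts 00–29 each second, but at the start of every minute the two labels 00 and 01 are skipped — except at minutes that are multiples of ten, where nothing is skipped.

00:25:48;07

Ten DF minutes hold 17982 frames, so frame 46401 lies in block 2 (frames 35964–53945) with 10437 frames into that block.
The block's first minute is 1800 frames and the rest 1798 each; 10437 frames reaches minute 5, so 2 × 18 + 5 × 2 = 46 labels have been skipped so far.
Adding those back, label number 46401 + 46 = 46447 at 30 labels/s is 1548 s + 7 f = 0 h 25 min 48 s frame 7, i.e. 00:25:48;07.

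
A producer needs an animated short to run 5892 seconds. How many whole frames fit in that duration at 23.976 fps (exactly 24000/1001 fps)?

141266 frames

Frames = 5892 × 24000/1001 = 141408000/1001 ≈ 141266.7333.
Complete frames: 141266.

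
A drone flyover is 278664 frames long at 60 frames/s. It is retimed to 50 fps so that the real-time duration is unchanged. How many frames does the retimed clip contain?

232220 frames

Target frames = source frames × (target rate / source rate) = 278664 × (50)/(60) = 278664 × 5/6 = 232220.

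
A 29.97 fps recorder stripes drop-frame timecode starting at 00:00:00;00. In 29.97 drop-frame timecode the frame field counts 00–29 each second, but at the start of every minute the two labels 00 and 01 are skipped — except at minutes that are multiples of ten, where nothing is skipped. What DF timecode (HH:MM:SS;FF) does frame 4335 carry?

Each 10-minute DF block holds 10 × 60 × 30 − 9 × 2 = 17982 frames. 4335 ÷ 17982 → 0 full blocks, remainder 4335.
Within the partial block the first minute is 1800 frames and each further minute 1798, so 2 further minute boundaries passed. Total skipped labels = 18 × 0 + 2 × 2 = 4.
Non-drop label index = 4335 + 4 = 4339; at 30 labels/s that is 00:02:24:19, i.e. DF 00:02:24;19.

00:02:24;19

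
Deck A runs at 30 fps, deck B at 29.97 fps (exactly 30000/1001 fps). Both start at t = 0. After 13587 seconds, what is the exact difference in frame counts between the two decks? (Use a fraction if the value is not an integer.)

58230/143 frames

A emits 30 × 13587 = 407610 frames; B emits 30000/1001 × 13587 = 58230000/143.
Difference = 58230/143 frames (≈ 407.2028); B is behind A.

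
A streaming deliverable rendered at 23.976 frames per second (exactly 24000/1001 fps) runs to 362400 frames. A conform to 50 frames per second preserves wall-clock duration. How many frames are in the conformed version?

Target frames = source frames × (target rate / source rate) = 362400 × (50)/(24000/1001) = 362400 × 1001/480 = 755755.

755755 frames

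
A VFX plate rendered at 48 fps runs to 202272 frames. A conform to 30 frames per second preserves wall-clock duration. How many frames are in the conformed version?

126420 frames

Target frames = source frames × (target rate / source rate) = 202272 × (30)/(48) = 202272 × 5/8 = 126420.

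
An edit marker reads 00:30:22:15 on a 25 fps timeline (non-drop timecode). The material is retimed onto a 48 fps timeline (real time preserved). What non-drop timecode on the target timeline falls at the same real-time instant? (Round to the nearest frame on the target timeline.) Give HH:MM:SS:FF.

00:30:22:29

Source frame index: (0×3600 + 30×60 + 22) × 25 + 15 = 45565.
Real time: 45565 / (25) = 9113/5 s.
Target frame: (9113/5) × (48) = 437424/5 ≈ 87484.800 → 87485.
At 48 labels/s: frame 87485 → 00:30:22:29.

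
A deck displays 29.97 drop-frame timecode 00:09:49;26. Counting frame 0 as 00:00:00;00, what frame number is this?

As if non-drop at 30 labels/s: (0 × 3600 + 9 × 60 + 49) × 30 + 26 = 17696.
Minute boundaries passed: 9; those not divisible by 10: 9 − 0 = 9; dropped labels = 2 × 9 = 18.
Actual frame index = 17696 − 18 = 17678.

17678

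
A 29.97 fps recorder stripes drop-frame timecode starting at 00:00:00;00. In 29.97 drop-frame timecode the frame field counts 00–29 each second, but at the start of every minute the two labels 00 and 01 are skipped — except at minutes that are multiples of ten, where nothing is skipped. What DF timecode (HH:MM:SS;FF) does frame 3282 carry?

00:01:49;14

Each 10-minute DF block holds 10 × 60 × 30 − 9 × 2 = 17982 frames. 3282 ÷ 17982 → 0 full blocks, remainder 3282.
Within the partial block the first minute is 1800 frames and each further minute 1798, so 1 further minute boundary passed. Total skipped labels = 18 × 0 + 2 × 1 = 2.
Non-drop label index = 3282 + 2 = 3284; at 30 labels/s that is 00:01:49:14, i.e. DF 00:01:49;14.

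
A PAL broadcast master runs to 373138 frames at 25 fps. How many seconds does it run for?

14925.52 seconds

Running time = 373138 / (25) = 14925.52 s.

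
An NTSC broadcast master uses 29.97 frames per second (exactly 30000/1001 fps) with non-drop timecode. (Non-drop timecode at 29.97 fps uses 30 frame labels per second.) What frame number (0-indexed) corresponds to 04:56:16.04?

frame 533284

Total seconds to the label: (4 × 3600 + 56 × 60 + 16) = 17776.
Frame index = 17776 × 30 + 4 = 533284.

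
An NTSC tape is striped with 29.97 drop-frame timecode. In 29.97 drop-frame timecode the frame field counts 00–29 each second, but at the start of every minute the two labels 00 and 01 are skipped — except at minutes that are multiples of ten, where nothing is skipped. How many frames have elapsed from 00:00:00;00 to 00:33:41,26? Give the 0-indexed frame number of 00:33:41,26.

60596

As if non-drop at 30 labels/s: (0 × 3600 + 33 × 60 + 41) × 30 + 26 = 60656.
Minute boundaries passed: 33; those not divisible by 10: 33 − 3 = 30; dropped labels = 2 × 30 = 60.
Actual frame index = 60656 − 60 = 60596.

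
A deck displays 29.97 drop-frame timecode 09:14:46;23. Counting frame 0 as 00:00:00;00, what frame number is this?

997605

Complete 10-minute blocks: 55, each 17982 frames → 989010.
Remaining 4 whole minutes in the current block: 1800 + 3 × 1798 = 7194 frames.
Within the current minute: 46 × 30 + 23 − 2 = 1401 (labels ;00/;01 skipped at this minute). Total = 989010 + 7194 + 1401 = 997605.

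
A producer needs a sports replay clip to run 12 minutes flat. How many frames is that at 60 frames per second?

43200 frames

12 min = 720 s.
Frames = 720 × 60 = 43200.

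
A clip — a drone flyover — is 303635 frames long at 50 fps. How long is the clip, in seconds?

6072.7 seconds

Running time = 303635 / (50) = 6072.7 s.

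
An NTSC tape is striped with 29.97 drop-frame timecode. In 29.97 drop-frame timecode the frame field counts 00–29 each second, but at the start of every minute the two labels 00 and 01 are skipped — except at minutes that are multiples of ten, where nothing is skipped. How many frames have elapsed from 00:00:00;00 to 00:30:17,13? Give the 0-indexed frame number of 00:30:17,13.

Complete 10-minute blocks: 3, each 17982 frames → 53946.
Remaining 0 whole minutes in the current block: 0 frames.
Within the current minute: 17 × 30 + 13 = 523. Total = 53946 + 0 + 523 = 54469.

54469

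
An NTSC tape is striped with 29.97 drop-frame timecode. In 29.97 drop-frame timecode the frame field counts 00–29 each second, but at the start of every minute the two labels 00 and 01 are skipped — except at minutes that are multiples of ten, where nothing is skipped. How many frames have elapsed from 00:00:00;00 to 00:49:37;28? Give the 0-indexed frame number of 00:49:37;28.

Complete 10-minute blocks: 4, each 17982 frames → 71928.
Remaining 9 whole minutes in the current block: 1800 + 8 × 1798 = 16184 frames.
Within the current minute: 37 × 30 + 28 − 2 = 1136 (labels ;00/;01 skipped at this minute). Total = 71928 + 16184 + 1136 = 89248.

89248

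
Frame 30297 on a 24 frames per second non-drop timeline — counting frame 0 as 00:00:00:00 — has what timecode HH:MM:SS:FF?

30297 ÷ 24 = 1262 full seconds, remainder 9 frames.
1262 s = 0 h 21 min 2 s.
Timecode: 00:21:02:09.

00:21:02:09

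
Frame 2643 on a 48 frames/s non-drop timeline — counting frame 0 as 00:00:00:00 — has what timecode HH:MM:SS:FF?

2643 ÷ 48 = 55 full seconds, remainder 3 frames.
55 s = 0 h 0 min 55 s.
Timecode: 00:00:55:03.

00:00:55:03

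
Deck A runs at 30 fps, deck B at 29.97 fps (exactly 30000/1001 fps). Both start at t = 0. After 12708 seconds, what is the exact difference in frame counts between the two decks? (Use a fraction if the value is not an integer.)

A emits 30 × 12708 = 381240 frames; B emits 30000/1001 × 12708 = 381240000/1001.
Difference = 381240/1001 frames (≈ 380.8591); B is behind A.

381240/1001 frames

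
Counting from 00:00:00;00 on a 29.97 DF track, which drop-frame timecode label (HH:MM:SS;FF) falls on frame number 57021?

Each 10-minute DF block holds 10 × 60 × 30 − 9 × 2 = 17982 frames. 57021 ÷ 17982 → 3 full blocks, remainder 3075.
Within the partial block the first minute is 1800 frames and each further minute 1798, so 1 further minute boundary passed. Total skipped labels = 18 × 3 + 2 × 1 = 56.
Non-drop label index = 57021 + 56 = 57077; at 30 labels/s that is 00:31:42:17, i.e. DF 00:31:42;17.

00:31:42;17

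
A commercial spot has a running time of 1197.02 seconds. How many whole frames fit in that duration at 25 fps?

29925 frames

Frames = 1197.02 × 25 = 59851/2 ≈ 29925.5000.
Complete frames: 29925.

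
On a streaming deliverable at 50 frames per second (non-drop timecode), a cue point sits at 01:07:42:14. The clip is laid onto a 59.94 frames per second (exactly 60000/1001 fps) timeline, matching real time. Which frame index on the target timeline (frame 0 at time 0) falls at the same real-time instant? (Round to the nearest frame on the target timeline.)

Source frame index: (1×3600 + 7×60 + 42) × 50 + 14 = 203114.
Real time: 203114 / (50) = 101557/25 s.
Target frame: (101557/25) × (60000/1001) = 243736800/1001 ≈ 243493.307 → 243493.

frame 243493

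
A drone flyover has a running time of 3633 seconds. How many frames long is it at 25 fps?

Frames = 3633 × 25 = 90825.

90825 frames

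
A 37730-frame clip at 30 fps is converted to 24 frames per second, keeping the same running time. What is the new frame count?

30184 frames

Target frames = source frames × (target rate / source rate) = 37730 × (24)/(30) = 37730 × 4/5 = 30184.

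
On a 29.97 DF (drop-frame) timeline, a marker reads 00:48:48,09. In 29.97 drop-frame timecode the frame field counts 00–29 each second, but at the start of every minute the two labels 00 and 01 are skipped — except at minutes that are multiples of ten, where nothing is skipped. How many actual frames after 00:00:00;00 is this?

87761

As if non-drop at 30 labels/s: (0 × 3600 + 48 × 60 + 48) × 30 + 9 = 87849.
Minute boundaries passed: 48; those not divisible by 10: 48 − 4 = 44; dropped labels = 2 × 44 = 88.
Actual frame index = 87849 − 88 = 87761.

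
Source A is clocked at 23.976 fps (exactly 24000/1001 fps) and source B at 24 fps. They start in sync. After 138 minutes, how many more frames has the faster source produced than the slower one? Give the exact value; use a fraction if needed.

198720/1001 frames

138 min = 8280 s.
A emits 24000/1001 × 8280 = 198720000/1001 frames; B emits 24 × 8280 = 198720.
Difference = 198720/1001 frames (≈ 198.5215); B is ahead of A.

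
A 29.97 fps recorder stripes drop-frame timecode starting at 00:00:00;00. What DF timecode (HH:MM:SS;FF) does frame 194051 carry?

Ten DF minutes hold 17982 frames, so frame 194051 lies in block 10 (frames 179820–197801) with 14231 frames into that block.
The block's first minute is 1800 frames and the rest 1798 each; 14231 frames reaches minute 7, so 10 × 18 + 7 × 2 = 194 labels have been skipped so far.
Adding those back, label number 194051 + 194 = 194245 at 30 labels/s is 6474 s + 25 f = 1 h 47 min 54 s frame 25, i.e. 01:47:54;25.

01:47:54;25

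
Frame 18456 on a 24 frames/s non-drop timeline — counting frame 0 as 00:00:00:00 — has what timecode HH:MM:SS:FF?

18456 ÷ 24 = 769 full seconds, remainder 0 frames.
769 s = 0 h 12 min 49 s.
Timecode: 00:12:49:00.

00:12:49:00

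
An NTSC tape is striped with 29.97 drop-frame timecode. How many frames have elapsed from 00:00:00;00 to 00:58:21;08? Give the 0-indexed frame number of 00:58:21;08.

104932

Complete 10-minute blocks: 5, each 17982 frames → 89910.
Remaining 8 whole minutes in the current block: 1800 + 7 × 1798 = 14386 frames.
Within the current minute: 21 × 30 + 8 − 2 = 636 (labels ;00/;01 skipped at this minute). Total = 89910 + 14386 + 636 = 104932.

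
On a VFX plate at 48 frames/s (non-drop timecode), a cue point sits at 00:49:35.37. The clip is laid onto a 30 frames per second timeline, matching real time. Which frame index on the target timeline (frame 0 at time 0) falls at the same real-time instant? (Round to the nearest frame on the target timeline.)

frame 89273

Source frame index: (0×3600 + 49×60 + 35) × 48 + 37 = 142837.
Real time: 142837 / (48) = 142837/48 s.
Target frame: (142837/48) × (30) = 714185/8 ≈ 89273.125 → 89273.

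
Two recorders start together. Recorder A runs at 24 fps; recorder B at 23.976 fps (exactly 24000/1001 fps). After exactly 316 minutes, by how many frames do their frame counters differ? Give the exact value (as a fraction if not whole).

455040/1001 frames

316 min = 18960 s.
A emits 24 × 18960 = 455040 frames; B emits 24000/1001 × 18960 = 455040000/1001.
Difference = 455040/1001 frames (≈ 454.5854); B is behind A.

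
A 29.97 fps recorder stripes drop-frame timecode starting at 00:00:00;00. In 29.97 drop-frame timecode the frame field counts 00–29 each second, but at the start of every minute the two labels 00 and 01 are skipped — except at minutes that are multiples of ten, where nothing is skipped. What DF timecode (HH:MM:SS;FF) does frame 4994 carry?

Each 10-minute DF block holds 10 × 60 × 30 − 9 × 2 = 17982 frames. 4994 ÷ 17982 → 0 full blocks, remainder 4994.
Within the partial block the first minute is 1800 frames and each further minute 1798, so 2 further minute boundaries passed. Total skipped labels = 18 × 0 + 2 × 2 = 4.
Non-drop label index = 4994 + 4 = 4998; at 30 labels/s that is 00:02:46:18, i.e. DF 00:02:46;18.

00:02:46;18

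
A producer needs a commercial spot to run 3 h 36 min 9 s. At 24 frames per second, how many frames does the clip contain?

3 h 36 min 9 s = 12969 s.
Frames = 12969 × 24 = 311256.

311256 frames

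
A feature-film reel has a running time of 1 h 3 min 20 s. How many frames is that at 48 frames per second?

1 h 3 min 20 s = 3800 s.
Frames = 3800 × 48 = 182400.

182400 frames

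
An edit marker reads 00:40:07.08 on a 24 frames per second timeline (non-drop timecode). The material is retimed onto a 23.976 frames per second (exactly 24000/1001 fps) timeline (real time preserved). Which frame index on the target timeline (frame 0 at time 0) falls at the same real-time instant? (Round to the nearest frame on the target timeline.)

Source frame index: (0×3600 + 40×60 + 7) × 24 + 8 = 57776.
Real time: 57776 / (24) = 7222/3 s.
Target frame: (7222/3) × (24000/1001) = 57776000/1001 ≈ 57718.282 → 57718.

frame 57718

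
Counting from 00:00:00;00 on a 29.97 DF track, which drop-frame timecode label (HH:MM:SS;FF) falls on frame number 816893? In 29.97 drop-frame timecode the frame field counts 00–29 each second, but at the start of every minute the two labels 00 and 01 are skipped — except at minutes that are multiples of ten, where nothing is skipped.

Ten DF minutes hold 17982 frames, so frame 816893 lies in block 45 (frames 809190–827171) with 7703 frames into that block.
The block's first minute is 1800 frames and the rest 1798 each; 7703 frames reaches minute 4, so 45 × 18 + 4 × 2 = 818 labels have been skipped so far.
Adding those back, label number 816893 + 818 = 817711 at 30 labels/s is 27257 s + 1 f = 7 h 34 min 17 s frame 1, i.e. 07:34:17;01.

07:34:17;01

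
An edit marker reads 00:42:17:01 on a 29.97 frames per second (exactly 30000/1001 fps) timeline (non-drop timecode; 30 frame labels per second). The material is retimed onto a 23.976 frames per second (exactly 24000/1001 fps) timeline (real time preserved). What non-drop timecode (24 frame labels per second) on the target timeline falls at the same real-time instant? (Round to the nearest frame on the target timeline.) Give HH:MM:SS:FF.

00:42:17:01

Source frame index: (0×3600 + 42×60 + 17) × 30 + 1 = 76111.
Real time: 76111 / (30000/1001) = 76187111/30000 s.
Target frame: (76187111/30000) × (24000/1001) = 304444/5 ≈ 60888.800 → 60889.
At 24 labels/s: frame 60889 → 00:42:17:01.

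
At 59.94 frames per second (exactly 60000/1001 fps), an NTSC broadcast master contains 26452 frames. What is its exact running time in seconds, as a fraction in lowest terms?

6619613/15000 seconds

Running time = 26452 ÷ (60000/1001) = 26452 × 1001/60000 = 6619613/15000 s.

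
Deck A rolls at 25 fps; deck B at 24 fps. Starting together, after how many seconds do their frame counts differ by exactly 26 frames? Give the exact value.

The gap grows by |24 − 25| = 1 frame per second.
Time for a 26-frame gap: 26 ÷ (1) = 26 s.

26 seconds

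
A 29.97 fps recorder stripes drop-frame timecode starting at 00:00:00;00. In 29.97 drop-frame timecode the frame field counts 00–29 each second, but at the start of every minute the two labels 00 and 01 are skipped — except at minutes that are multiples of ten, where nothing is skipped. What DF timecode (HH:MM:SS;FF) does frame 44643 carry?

00:24:49;17

Ten DF minutes hold 17982 frames, so frame 44643 lies in block 2 (frames 35964–53945) with 8679 frames into that block.
The block's first minute is 1800 frames and the rest 1798 each; 8679 frames reaches minute 4, so 2 × 18 + 4 × 2 = 44 labels have been skipped so far.
Adding those back, label number 44643 + 44 = 44687 at 30 labels/s is 1489 s + 17 f = 0 h 24 min 49 s frame 17, i.e. 00:24:49;17.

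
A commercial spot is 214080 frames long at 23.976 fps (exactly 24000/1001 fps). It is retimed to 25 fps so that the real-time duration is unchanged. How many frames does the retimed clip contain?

223223 frames

Target frames = source frames × (target rate / source rate) = 214080 × (25)/(24000/1001) = 214080 × 1001/960 = 223223.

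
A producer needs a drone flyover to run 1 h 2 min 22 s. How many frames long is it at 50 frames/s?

187100 frames

1 h 2 min 22 s = 3742 s.
Frames = 3742 × 50 = 187100.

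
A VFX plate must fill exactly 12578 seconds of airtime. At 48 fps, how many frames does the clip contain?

603744 frames

Frames = 12578 × 48 = 603744.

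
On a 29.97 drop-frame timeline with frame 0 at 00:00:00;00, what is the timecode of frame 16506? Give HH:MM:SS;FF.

00:09:10;24

Ten DF minutes hold 17982 frames, so frame 16506 lies in block 0 (frames 0–17981) with 16506 frames into that block.
The block's first minute is 1800 frames and the rest 1798 each; 16506 frames reaches minute 9, so 0 × 18 + 9 × 2 = 18 labels have been skipped so far.
Adding those back, label number 16506 + 18 = 16524 at 30 labels/s is 550 s + 24 f = 0 h 9 min 10 s frame 24, i.e. 00:09:10;24.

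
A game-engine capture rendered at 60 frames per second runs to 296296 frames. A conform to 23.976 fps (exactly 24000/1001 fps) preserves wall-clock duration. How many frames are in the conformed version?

118400 frames

Target frames = source frames × (target rate / source rate) = 296296 × (24000/1001)/(60) = 296296 × 400/1001 = 118400.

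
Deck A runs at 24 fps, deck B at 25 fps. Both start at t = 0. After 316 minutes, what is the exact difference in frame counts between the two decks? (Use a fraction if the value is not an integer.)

18960 frames

316 min = 18960 s.
A emits 24 × 18960 = 455040 frames; B emits 25 × 18960 = 474000.
Difference = 18960 frames; B is ahead of A.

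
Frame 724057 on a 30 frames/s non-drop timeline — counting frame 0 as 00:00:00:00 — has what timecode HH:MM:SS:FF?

724057 ÷ 30 = 24135 full seconds, remainder 7 frames.
24135 s = 6 h 42 min 15 s.
Timecode: 06:42:15:07.

06:42:15:07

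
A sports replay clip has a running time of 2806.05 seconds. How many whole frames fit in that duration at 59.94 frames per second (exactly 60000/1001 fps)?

Frames = 2806.05 × 60000/1001 = 12951000/77 ≈ 168194.8052.
Complete frames: 168194.

168194 frames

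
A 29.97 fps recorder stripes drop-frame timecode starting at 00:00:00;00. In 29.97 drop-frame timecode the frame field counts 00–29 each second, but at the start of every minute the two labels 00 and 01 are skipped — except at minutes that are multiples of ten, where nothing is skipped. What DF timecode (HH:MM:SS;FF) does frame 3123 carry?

Ten DF minutes hold 17982 frames, so frame 3123 lies in block 0 (frames 0–17981) with 3123 frames into that block.
The block's first minute is 1800 frames and the rest 1798 each; 3123 frames reaches minute 1, so 0 × 18 + 1 × 2 = 2 labels have been skipped so far.
Adding those back, label number 3123 + 2 = 3125 at 30 labels/s is 104 s + 5 f = 0 h 1 min 44 s frame 5, i.e. 00:01:44;05.

00:01:44;05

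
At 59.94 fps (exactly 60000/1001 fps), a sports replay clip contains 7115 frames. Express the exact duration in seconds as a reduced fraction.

1424423/12000 seconds

Running time = 7115 ÷ (60000/1001) = 7115 × 1001/60000 = 1424423/12000 s.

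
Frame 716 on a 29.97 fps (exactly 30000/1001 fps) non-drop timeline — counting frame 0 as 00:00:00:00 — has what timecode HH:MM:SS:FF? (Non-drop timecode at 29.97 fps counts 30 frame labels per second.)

00:00:23:26

716 ÷ 30 = 23 full seconds, remainder 26 frames.
23 s = 0 h 0 min 23 s.
Timecode: 00:00:23:26.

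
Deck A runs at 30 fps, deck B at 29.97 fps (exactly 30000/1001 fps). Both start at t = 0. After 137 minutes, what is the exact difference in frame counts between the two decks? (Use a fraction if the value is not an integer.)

246600/1001 frames

137 min = 8220 s.
A emits 30 × 8220 = 246600 frames; B emits 30000/1001 × 8220 = 246600000/1001.
Difference = 246600/1001 frames (≈ 246.3536); B is behind A.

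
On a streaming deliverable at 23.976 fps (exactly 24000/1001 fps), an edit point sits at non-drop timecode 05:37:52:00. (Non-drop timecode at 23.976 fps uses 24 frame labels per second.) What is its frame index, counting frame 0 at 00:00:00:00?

Total seconds to the label: (5 × 3600 + 37 × 60 + 52) = 20272.
Frame index = 20272 × 24 + 0 = 486528.

486528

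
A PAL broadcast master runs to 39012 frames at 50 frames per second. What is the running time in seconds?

Running time = 39012 / (50) = 780.24 s.

780.24 seconds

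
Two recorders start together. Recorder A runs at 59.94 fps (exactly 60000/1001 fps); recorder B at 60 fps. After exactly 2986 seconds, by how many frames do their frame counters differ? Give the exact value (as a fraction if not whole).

A emits 60000/1001 × 2986 = 179160000/1001 frames; B emits 60 × 2986 = 179160.
Difference = 179160/1001 frames (≈ 178.9810); B is ahead of A.

179160/1001 frames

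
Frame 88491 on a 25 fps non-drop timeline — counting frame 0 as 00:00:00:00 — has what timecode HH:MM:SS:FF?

88491 ÷ 25 = 3539 full seconds, remainder 16 frames.
3539 s = 0 h 58 min 59 s.
Timecode: 00:58:59:16.

00:58:59:16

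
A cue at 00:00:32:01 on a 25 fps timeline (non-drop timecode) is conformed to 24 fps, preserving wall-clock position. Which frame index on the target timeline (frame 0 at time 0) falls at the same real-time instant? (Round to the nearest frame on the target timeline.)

frame 769

Source frame index: (0×3600 + 0×60 + 32) × 25 + 1 = 801.
Real time: 801 / (25) = 801/25 s.
Target frame: (801/25) × (24) = 19224/25 ≈ 768.960 → 769.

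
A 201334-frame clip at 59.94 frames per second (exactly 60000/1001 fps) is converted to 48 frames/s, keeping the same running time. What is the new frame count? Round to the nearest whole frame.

161228 frames

Frames at target rate = 201334 × (48) / (60000/1001) = 100767667/625 ≈ 161228.267.
Nearest whole frame: 161228.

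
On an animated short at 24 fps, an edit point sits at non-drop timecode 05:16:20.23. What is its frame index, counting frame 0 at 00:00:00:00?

Total seconds to the label: (5 × 3600 + 16 × 60 + 20) = 18980.
Frame index = 18980 × 24 + 23 = 455543.

frame 455543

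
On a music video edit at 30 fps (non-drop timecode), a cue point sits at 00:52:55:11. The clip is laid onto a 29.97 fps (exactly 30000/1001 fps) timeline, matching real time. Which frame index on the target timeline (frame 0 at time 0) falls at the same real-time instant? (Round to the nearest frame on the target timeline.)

Source frame index: (0×3600 + 52×60 + 55) × 30 + 11 = 95261.
Real time: 95261 / (30) = 95261/30 s.
Target frame: (95261/30) × (30000/1001) = 95261000/1001 ≈ 95165.834 → 95166.

frame 95166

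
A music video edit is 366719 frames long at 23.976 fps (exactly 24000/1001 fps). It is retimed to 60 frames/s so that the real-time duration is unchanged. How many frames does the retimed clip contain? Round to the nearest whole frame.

917714 frames

Frames at target rate = 366719 × (60) / (24000/1001) = 367085719/400 ≈ 917714.297.
Nearest whole frame: 917714.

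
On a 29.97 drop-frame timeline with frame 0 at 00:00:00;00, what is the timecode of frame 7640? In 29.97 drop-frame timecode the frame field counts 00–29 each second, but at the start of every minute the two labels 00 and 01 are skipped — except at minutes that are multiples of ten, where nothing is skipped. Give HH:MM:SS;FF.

00:04:14;28

Each 10-minute DF block holds 10 × 60 × 30 − 9 × 2 = 17982 frames. 7640 ÷ 17982 → 0 full blocks, remainder 7640.
Within the partial block the first minute is 1800 frames and each further minute 1798, so 4 further minute boundaries passed. Total skipped labels = 18 × 0 + 2 × 4 = 8.
Non-drop label index = 7640 + 8 = 7648; at 30 labels/s that is 00:04:14:28, i.e. DF 00:04:14;28.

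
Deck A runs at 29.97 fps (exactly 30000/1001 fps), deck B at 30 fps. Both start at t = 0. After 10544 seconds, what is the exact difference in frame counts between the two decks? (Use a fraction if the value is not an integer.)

A emits 30000/1001 × 10544 = 316320000/1001 frames; B emits 30 × 10544 = 316320.
Difference = 316320/1001 frames (≈ 316.0040); B is ahead of A.

316320/1001 frames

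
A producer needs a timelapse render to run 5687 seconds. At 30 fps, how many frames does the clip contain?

170610 frames

Frames = 5687 × 30 = 170610.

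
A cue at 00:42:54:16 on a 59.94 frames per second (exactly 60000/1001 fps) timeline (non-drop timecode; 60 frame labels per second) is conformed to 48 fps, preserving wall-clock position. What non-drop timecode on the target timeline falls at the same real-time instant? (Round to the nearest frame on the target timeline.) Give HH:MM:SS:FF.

Source frame index: (0×3600 + 42×60 + 54) × 60 + 16 = 154456.
Real time: 154456 / (60000/1001) = 19326307/7500 s.
Target frame: (19326307/7500) × (48) = 77305228/625 ≈ 123688.365 → 123688.
At 48 labels/s: frame 123688 → 00:42:56:40.

00:42:56:40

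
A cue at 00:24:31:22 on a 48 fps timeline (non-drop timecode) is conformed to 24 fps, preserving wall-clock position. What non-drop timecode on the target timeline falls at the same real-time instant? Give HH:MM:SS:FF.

00:24:31:11

Source frame index: (0×3600 + 24×60 + 31) × 48 + 22 = 70630.
Real time: 70630 / (48) = 35315/24 s.
Target frame: (35315/24) × (24) = 35315.
At 24 labels/s: frame 35315 → 00:24:31:11.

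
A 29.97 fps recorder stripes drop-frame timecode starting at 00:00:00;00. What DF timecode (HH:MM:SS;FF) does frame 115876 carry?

01:04:26;12

Each 10-minute DF block holds 10 × 60 × 30 − 9 × 2 = 17982 frames. 115876 ÷ 17982 → 6 full blocks, remainder 7984.
Within the partial block the first minute is 1800 frames and each further minute 1798, so 4 further minute boundaries passed. Total skipped labels = 18 × 6 + 2 × 4 = 116.
Non-drop label index = 115876 + 116 = 115992; at 30 labels/s that is 01:04:26:12, i.e. DF 01:04:26;12.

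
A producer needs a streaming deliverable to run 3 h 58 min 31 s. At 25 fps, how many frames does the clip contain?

3 h 58 min 31 s = 14311 s.
Frames = 14311 × 25 = 357775.

357775 frames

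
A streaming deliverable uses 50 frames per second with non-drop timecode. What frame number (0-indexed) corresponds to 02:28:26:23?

frame 445323

Total seconds to the label: (2 × 3600 + 28 × 60 + 26) = 8906.
Frame index = 8906 × 50 + 23 = 445323.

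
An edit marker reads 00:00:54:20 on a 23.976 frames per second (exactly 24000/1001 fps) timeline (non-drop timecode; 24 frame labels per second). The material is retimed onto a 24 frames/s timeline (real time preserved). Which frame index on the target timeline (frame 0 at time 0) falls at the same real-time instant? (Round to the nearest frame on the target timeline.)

frame 1317

Source frame index: (0×3600 + 0×60 + 54) × 24 + 20 = 1316.
Real time: 1316 / (24000/1001) = 329329/6000 s.
Target frame: (329329/6000) × (24) = 329329/250 ≈ 1317.316 → 1317.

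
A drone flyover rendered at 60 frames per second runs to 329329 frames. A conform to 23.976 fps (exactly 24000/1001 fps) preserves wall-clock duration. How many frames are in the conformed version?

Target frames = source frames × (target rate / source rate) = 329329 × (24000/1001)/(60) = 329329 × 400/1001 = 131600.

131600 frames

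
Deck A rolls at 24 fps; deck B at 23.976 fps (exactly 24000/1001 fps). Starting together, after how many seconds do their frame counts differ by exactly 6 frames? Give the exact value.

250.25 seconds

The gap grows by |24000/1001 − 24| = 24/1001 frames per second.
Time for a 6-frame gap: 6 ÷ (24/1001) = 250.25 s.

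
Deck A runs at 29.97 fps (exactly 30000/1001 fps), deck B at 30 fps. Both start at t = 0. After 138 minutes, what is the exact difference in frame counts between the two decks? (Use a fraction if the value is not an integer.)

138 min = 8280 s.
A emits 30000/1001 × 8280 = 248400000/1001 frames; B emits 30 × 8280 = 248400.
Difference = 248400/1001 frames (≈ 248.1518); B is ahead of A.

248400/1001 frames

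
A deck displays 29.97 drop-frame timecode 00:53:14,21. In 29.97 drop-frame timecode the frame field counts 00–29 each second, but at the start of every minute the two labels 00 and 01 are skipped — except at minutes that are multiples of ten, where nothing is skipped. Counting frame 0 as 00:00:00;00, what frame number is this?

As if non-drop at 30 labels/s: (0 × 3600 + 53 × 60 + 14) × 30 + 21 = 95841.
Minute boundaries passed: 53; those not divisible by 10: 53 − 5 = 48; dropped labels = 2 × 48 = 96.
Actual frame index = 95841 − 96 = 95745.

95745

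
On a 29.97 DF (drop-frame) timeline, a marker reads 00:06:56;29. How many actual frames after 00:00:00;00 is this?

As if non-drop at 30 labels/s: (0 × 3600 + 6 × 60 + 56) × 30 + 29 = 12509.
Minute boundaries passed: 6; those not divisible by 10: 6 − 0 = 6; dropped labels = 2 × 6 = 12.
Actual frame index = 12509 − 12 = 12497.

12497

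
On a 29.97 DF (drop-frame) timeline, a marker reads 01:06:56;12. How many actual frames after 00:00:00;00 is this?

As if non-drop at 30 labels/s: (1 × 3600 + 6 × 60 + 56) × 30 + 12 = 120492.
Minute boundaries passed: 66; those not divisible by 10: 66 − 6 = 60; dropped labels = 2 × 60 = 120.
Actual frame index = 120492 − 120 = 120372.

120372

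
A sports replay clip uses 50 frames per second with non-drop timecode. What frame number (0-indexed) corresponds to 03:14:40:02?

584002

Total seconds to the label: (3 × 3600 + 14 × 60 + 40) = 11680.
Frame index = 11680 × 50 + 2 = 584002.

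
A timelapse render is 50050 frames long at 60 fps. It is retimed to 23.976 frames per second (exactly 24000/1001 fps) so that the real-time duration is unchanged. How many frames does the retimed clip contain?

Target frames = source frames × (target rate / source rate) = 50050 × (24000/1001)/(60) = 50050 × 400/1001 = 20000.

20000 frames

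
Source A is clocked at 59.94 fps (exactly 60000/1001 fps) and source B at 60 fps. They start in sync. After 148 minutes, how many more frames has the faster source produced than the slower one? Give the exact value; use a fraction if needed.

532800/1001 frames

148 min = 8880 s.
A emits 60000/1001 × 8880 = 532800000/1001 frames; B emits 60 × 8880 = 532800.
Difference = 532800/1001 frames (≈ 532.2677); B is ahead of A.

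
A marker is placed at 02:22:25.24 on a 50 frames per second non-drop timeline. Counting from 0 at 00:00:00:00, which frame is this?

frame 427274

Total seconds to the label: (2 × 3600 + 22 × 60 + 25) = 8545.
Frame index = 8545 × 50 + 24 = 427274.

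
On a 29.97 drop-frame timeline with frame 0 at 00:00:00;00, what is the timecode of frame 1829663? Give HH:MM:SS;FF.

Ten DF minutes hold 17982 frames, so frame 1829663 lies in block 101 (frames 1816182–1834163) with 13481 frames into that block.
The block's first minute is 1800 frames and the rest 1798 each; 13481 frames reaches minute 7, so 101 × 18 + 7 × 2 = 1832 labels have been skipped so far.
Adding those back, label number 1829663 + 1832 = 1831495 at 30 labels/s is 61049 s + 25 f = 16 h 57 min 29 s frame 25, i.e. 16:57:29;25.

16:57:29;25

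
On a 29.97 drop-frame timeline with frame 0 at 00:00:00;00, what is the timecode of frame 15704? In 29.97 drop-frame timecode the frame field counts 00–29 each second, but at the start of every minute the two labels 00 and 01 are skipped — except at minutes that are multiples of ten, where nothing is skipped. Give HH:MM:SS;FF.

Each 10-minute DF block holds 10 × 60 × 30 − 9 × 2 = 17982 frames. 15704 ÷ 17982 → 0 full blocks, remainder 15704.
Within the partial block the first minute is 1800 frames and each further minute 1798, so 8 further minute boundaries passed. Total skipped labels = 18 × 0 + 2 × 8 = 16.
Non-drop label index = 15704 + 16 = 15720; at 30 labels/s that is 00:08:44:00, i.e. DF 00:08:44;00.

00:08:44;00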